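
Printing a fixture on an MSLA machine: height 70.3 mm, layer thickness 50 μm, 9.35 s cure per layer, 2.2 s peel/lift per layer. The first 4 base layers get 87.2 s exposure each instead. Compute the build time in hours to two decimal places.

Layer count = ceil(70.3 / 0.05) = 1406.
Base layers = 4 × (87.2 + 2.2), so 357.6 s.
Remaining layers = 1402 × (9.35 + 2.2), so 16193.1 s.
Total = 357.6 + 16193.1 = 16550.7 s = 4.60 hours.

4.60 hours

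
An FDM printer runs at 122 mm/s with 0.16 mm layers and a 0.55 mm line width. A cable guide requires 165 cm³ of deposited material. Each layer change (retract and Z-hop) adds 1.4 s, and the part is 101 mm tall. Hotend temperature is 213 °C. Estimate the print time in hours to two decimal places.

4.51 hours

Line area = 0.16 × 0.55, so 0.088 mm².
Path length: 165000 mm³ / 0.088 mm² → 1875000 mm.
Extrusion time = 1875000 / 122 = 15368.9 s.
Layers = ⌈101/0.16⌉ = 632.
Layer-change overhead = 632 × 1.4, so 884.8 s.
Total = 15368.9 + 884.8 = 16253.7 s = 4.51 hours.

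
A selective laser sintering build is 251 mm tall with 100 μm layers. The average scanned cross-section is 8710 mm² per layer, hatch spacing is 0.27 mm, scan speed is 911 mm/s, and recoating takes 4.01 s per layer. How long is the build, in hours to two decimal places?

Layers = ⌈251/0.1⌉ = 2510.
Scan path per layer = 8710 / 0.27 = 32259.3 mm.
Scan time per layer = 32259.3 / 911 = 35.4109 s.
Time per layer = 35.4109 + 4.01, so 39.4209 s.
Build time = 2510 × 39.4209 = 98946.459 s = 27.49 hours.

27.49 hours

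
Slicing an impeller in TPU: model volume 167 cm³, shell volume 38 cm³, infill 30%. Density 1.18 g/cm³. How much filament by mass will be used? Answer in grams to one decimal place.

90.5 g

Infill region: 167 − 38 → 129 cm³.
Deposited infill = 0.30 × 129, so 38.7 cm³.
Total extruded: 38 + 38.7 → 76.7 cm³.
Mass = 76.7 × 1.18 = 90.506 g.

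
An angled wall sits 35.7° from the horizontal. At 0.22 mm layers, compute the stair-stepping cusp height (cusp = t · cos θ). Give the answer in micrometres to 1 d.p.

cos(35.7°) = 0.8121, so cusp = 0.22 × 0.8121 = 0.178662 mm → 178.7 μm.

178.7 μm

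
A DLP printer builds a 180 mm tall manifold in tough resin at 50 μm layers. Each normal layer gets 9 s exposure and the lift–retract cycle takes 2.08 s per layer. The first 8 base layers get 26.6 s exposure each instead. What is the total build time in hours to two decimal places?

Number of layers: 180 / 0.05 → 3600 (rounded up).
Burn-in layers = 8 × (26.6 + 2.08) = 229.44 s.
Remaining layers = 3592 × (9 + 2.08) = 39799.36 s.
Total = 229.44 + 39799.36 = 40028.8 s = 11.12 hours.

11.12 hours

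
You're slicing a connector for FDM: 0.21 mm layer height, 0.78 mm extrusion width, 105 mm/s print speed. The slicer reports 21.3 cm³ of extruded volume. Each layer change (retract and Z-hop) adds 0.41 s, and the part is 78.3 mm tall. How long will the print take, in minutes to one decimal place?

23.2 minutes

Bead cross-section = 0.21 × 0.78, so 0.1638 mm².
Path length: 21300 mm³ / 0.1638 mm² → 130036.6 mm.
Extrusion time = 130036.6 / 105 = 1238.4 s.
Layer count = ceil(78.3 / 0.21) = 373.
Non-print overhead = 373 × 0.41, so 152.93 s.
Altogether 1238.4 + 152.93 = 1391.33 s, i.e. 23.2 minutes.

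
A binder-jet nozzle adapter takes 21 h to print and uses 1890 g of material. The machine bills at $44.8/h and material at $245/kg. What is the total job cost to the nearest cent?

$1403.85

Time charge: 44.8 × 21 → $940.80.
Material cost = 245 × 1890/1000, so $463.05.
Job cost: 940.80 + 463.05 = $1403.85.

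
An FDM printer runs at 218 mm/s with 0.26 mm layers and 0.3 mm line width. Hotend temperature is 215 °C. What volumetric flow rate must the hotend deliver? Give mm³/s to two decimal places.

Bead cross-section: 0.26 × 0.3 → 0.078 mm².
Volumetric flow = 218 × 0.078 = 17.00 mm³/s.

17.00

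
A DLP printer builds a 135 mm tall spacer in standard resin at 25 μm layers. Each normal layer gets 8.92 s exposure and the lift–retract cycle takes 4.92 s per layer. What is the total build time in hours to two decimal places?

Number of layers: 135 / 0.025 → 5400 (rounded up).
Per-layer time: 8.92 + 4.92 → 13.84 s.
Build time: 5400 × 13.84 s = 74736 s, i.e. 20.76 hours.

20.76 hours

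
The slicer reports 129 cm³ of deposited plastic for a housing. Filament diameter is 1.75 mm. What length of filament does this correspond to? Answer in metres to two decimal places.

53.63 m

Cross-section of 1.75 mm filament: π·(1.75/2)² = 2.4053 mm².
L = 129000 mm³ / 2.4053 mm² = 53631.56 mm, i.e. 53.63 m.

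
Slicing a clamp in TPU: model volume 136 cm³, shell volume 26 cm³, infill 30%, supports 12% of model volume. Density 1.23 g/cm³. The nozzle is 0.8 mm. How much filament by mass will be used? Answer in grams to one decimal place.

Infill region: 136 − 26 → 110 cm³.
Infill deposited = 0.30 × 110, so 33 cm³.
Support: 0.12 × 136 → 16.32 cm³.
Total extruded = 26 + 33 + 16.32, so 75.32 cm³.
Mass = 75.32 × 1.23 = 92.6436 g.

92.6 g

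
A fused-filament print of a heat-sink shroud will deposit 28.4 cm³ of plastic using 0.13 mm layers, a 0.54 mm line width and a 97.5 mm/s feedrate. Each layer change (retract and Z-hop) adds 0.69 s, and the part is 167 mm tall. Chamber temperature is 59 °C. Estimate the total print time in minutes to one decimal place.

83.9 minutes

Bead cross-section = 0.13 × 0.54, so 0.0702 mm².
Total extruded path = 28400/0.0702 = 404558.4 mm.
Print-move time = 404558.4 / 97.5, so 4149.3 s.
Layers = ⌈167/0.13⌉ = 1285.
Non-print overhead: 1285 × 0.69 → 886.65 s.
Altogether 4149.3 + 886.65 = 5035.95 s, i.e. 83.9 minutes.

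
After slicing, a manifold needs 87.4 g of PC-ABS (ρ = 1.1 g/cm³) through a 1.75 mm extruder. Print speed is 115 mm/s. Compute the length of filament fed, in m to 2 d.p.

Extruded volume: 87.4/1.1 = 79.4545 cm³ (79454.5 mm³).
Filament cross-section = π × (1.75/2)² = 2.4053 mm².
Length = 79454.5 / 2.4053 = 33033.09 mm = 33.03 m.

33.03 m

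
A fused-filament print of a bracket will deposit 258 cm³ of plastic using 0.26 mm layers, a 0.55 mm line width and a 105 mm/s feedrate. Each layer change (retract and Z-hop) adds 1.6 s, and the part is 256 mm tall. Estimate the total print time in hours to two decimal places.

Bead cross-section: 0.26 × 0.55 → 0.143 mm².
Total extruded path = 258000/0.143 = 1804195.8 mm.
Time extruding: 1804195.8 / 105 → 17182.8 s.
Layer count = ceil(256 / 0.26) = 985.
Layer-change overhead = 985 × 1.6, so 1576 s.
Altogether 17182.8 + 1576 = 18758.8 s, i.e. 5.21 hours.

5.21 hours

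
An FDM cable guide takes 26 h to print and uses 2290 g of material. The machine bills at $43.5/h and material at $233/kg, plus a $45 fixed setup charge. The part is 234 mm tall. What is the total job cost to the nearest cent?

Time charge = 43.5 × 26 = $1131.00.
Material charge: 233 × 2290/1000 → $533.57.
Adding setup: 1131.00 + 533.57 + 45 → $1709.57.

$1709.57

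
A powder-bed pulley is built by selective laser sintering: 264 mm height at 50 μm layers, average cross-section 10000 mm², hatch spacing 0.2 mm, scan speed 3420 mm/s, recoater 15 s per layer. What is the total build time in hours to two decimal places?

43.44 hours

Layer count = ceil(264 / 0.05) = 5280.
Hatch length per layer = 10000 / 0.2 = 50000 mm.
Laser time per layer: 50000 / 3420 → 14.6199 s.
Per-layer time: 14.6199 + 15 → 29.6199 s.
Build time = 5280 × 29.6199 = 156393.072 s = 43.44 hours.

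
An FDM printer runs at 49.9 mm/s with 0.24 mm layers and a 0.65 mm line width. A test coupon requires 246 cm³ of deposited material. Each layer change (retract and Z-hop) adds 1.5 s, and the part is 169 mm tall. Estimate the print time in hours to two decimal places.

9.07 hours

Line area: 0.24 × 0.65 → 0.156 mm².
Toolpath length = 246 cm³ / 0.156 mm² = 246000 / 0.156 = 1576923.1 mm.
Extrusion time = 1576923.1 / 49.9 = 31601.7 s.
Layers = ⌈169/0.24⌉ = 705.
Non-print overhead = 705 × 1.5, so 1057.5 s.
Total = 31601.7 + 1057.5 = 32659.2 s = 9.07 hours.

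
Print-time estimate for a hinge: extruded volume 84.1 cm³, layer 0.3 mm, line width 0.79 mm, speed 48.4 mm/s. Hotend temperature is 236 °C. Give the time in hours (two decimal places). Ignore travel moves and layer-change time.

2.04 hours

Line area: 0.3 × 0.79 → 0.237 mm².
Path length: 84100 mm³ / 0.237 mm² → 354852.3 mm.
Extrusion time: 354852.3 / 48.4 → 7331.7 s.
In the requested units: 7331.7 s = 2.04 hours.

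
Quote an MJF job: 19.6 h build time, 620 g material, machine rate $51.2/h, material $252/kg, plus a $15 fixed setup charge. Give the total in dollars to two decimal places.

Time charge = 51.2 × 19.6 = $1003.52.
Material charge = 252 × 620/1000, so $156.24.
Total = 1003.52 + 156.24 + 15 = $1174.76.

$1174.76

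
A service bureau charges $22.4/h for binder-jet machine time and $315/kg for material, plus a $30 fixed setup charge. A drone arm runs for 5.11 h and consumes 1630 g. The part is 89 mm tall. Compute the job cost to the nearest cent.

$657.91

Time charge = 22.4 × 5.11, so $114.464.
Feedstock cost = 315 × 1630/1000 = $513.45.
Adding setup: 114.464 + 513.45 + 30 → 657.914 ≈ $657.91.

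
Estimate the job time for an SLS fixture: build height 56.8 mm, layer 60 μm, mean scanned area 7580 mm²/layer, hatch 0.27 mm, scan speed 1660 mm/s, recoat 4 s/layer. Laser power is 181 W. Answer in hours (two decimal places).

Layer count = ceil(56.8 / 0.06) = 947.
Hatch length per layer = 7580 / 0.27, so 28074.1 mm.
Laser time per layer = 28074.1 / 1660, so 16.9121 s.
Layer cycle = 16.9121 + 4 = 20.9121 s.
947 layers × 20.9121 s/layer = 19803.7587 s, i.e. 5.50 hours.

5.50 hours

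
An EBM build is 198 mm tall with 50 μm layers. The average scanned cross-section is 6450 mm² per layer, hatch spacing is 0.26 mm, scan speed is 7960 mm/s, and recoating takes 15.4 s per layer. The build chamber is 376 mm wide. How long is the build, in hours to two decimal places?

20.37 hours

Layers = ⌈198/0.05⌉ = 3960.
Hatch length per layer: 6450 / 0.26 → 24807.7 mm.
Per-layer scan time: 24807.7 / 7960 → 3.1165 s.
Per-layer time = 3.1165 + 15.4, so 18.5165 s.
Build time = 3960 × 18.5165 = 73325.34 s = 20.37 hours.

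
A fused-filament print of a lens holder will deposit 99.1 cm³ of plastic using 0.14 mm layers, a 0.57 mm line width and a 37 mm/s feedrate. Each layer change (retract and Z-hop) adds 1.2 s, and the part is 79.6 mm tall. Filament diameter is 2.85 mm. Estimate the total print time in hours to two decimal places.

Line area: 0.14 × 0.57 → 0.0798 mm².
Toolpath length = 99.1 cm³ / 0.0798 mm² = 99100 / 0.0798 = 1241854.6 mm.
Extrusion time = 1241854.6 / 37, so 33563.6 s.
Layer count = ceil(79.6 / 0.14) = 569.
Z-hop total = 569 × 1.2, so 682.8 s.
Total = 33563.6 + 682.8 = 34246.4 s = 9.51 hours.

9.51 hours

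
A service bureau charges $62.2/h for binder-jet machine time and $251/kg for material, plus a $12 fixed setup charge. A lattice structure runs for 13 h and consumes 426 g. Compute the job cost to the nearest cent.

$927.53

Time charge: 62.2 × 13 → $808.60.
Material charge = 251 × 426/1000 = $106.926.
Adding setup: 808.60 + 106.926 + 12 → 927.526 ≈ $927.53.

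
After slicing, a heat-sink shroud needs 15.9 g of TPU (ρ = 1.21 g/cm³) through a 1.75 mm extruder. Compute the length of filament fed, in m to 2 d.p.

Volume = 15.9 g / 1.21 g·cm⁻³ = 13.1405 cm³ = 13140.5 mm³.
Cross-section of 1.75 mm filament: π·(1.75/2)² = 2.4053 mm².
Length = 13140.5 / 2.4053 = 5463.14 mm = 5.46 m.

5.46 m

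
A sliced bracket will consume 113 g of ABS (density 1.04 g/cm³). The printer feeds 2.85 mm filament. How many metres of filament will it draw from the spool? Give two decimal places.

17.03 m

Volume = 113 g / 1.04 g·cm⁻³ = 108.6538 cm³ = 108653.8 mm³.
Cross-section of 2.85 mm filament: π·(2.85/2)² = 6.3794 mm².
L = V/A = 108653.8/6.3794 = 17031.98 mm → 17.03 m.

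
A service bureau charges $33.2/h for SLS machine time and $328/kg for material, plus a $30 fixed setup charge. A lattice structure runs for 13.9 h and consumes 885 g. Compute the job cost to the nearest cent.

$781.76

Machine cost = 33.2 × 13.9, so $461.48.
Material charge = 328 × 885/1000, so $290.28.
Adding setup: 461.48 + 290.28 + 30 → $781.76.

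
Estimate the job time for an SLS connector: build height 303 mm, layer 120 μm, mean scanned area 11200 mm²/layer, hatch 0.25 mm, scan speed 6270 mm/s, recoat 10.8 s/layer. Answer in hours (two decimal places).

Layers = ⌈303/0.12⌉ = 2525.
Per-layer scan distance = 11200 / 0.25 = 44800 mm.
Scan time per layer = 44800 / 6270 = 7.1451 s.
Layer cycle = 7.1451 + 10.8, so 17.9451 s.
2525 layers × 17.9451 s/layer = 45311.3775 s, i.e. 12.59 hours.

12.59 hours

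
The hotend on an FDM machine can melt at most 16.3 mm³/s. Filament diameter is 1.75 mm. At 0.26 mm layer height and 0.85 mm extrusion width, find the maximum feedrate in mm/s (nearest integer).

74 mm/s

Bead cross-section = 0.26 × 0.85 = 0.221 mm².
Max speed = 16.3 / 0.221 = 73.76 ≈ 74 mm/s.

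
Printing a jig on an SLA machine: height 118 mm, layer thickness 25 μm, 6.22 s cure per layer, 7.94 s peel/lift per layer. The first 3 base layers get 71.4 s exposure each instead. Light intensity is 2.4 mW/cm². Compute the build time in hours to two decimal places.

18.62 hours

Layers = ⌈118/0.025⌉ = 4720.
Bottom layers = 3 × (71.4 + 7.94) = 238.02 s.
Regular layers: 4717 × (6.22 + 7.94) → 66792.72 s.
Sum: 238.02 + 66792.72 = 67030.74 s → 18.62 hours.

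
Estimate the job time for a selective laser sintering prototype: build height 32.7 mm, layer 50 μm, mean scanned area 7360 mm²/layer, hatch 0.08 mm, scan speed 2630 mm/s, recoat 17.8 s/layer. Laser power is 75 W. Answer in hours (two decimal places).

9.59 hours

Number of layers: 32.7 / 0.05 → 654 (rounded up).
Per-layer scan distance = 7360 / 0.08, so 92000 mm.
Per-layer scan time = 92000 / 2630 = 34.981 s.
Time per layer = 34.981 + 17.8 = 52.781 s.
654 layers × 52.781 s/layer = 34518.774 s, i.e. 9.59 hours.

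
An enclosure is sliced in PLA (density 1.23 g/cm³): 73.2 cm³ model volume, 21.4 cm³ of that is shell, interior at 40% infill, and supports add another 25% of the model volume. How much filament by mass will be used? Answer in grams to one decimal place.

74.3 g

Volume inside the shell: 73.2 − 21.4 → 51.8 cm³.
Infill volume = 0.40 × 51.8 = 20.72 cm³.
Support = 0.25 × 73.2 = 18.3 cm³.
Deposited volume = 21.4 + 20.72 + 18.3 = 60.42 cm³.
Mass = 60.42 × 1.23, so 74.3166 g.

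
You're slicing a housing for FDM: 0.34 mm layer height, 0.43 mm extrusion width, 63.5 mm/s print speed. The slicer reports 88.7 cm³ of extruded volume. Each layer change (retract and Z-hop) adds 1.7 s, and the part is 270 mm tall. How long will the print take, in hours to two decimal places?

Extrusion cross-section: 0.34 × 0.43 → 0.1462 mm².
Toolpath length = 88.7 cm³ / 0.1462 mm² = 88700 / 0.1462 = 606703.1 mm.
Time extruding = 606703.1 / 63.5 = 9554.4 s.
Number of layers: 270 / 0.34 → 795 (rounded up).
Non-print overhead = 795 × 1.7, so 1351.5 s.
Total = 9554.4 + 1351.5 = 10905.9 s = 3.03 hours.

3.03 hours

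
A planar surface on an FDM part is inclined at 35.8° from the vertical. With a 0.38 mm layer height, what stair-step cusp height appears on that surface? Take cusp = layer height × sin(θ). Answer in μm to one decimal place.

222.3 μm

h_c = t·sin θ = 0.38 × 0.5850 = 0.2223 mm (222.3 μm).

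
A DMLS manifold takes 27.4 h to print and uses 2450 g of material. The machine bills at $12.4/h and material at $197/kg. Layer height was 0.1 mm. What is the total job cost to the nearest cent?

$822.41

Time charge: 12.4 × 27.4 → $339.76.
Material charge: 197 × 2450/1000 → $482.65.
Total = 339.76 + 482.65 = $822.41.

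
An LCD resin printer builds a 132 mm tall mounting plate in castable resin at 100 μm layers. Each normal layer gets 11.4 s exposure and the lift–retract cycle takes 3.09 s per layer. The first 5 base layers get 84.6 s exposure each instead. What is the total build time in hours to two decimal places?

5.41 hours

Layer count = ceil(132 / 0.1) = 1320.
Bottom layers = 5 × (84.6 + 3.09), so 438.45 s.
Regular layers = 1315 × (11.4 + 3.09), so 19054.35 s.
Sum: 438.45 + 19054.35 = 19492.8 s → 5.41 hours.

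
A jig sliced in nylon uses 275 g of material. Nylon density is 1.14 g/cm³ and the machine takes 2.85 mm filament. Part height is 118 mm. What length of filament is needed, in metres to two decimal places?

37.81 m

Volume = 275 g / 1.14 g·cm⁻³ = 241.2281 cm³ = 241228.1 mm³.
Filament cross-section = π × (2.85/2)² = 6.3794 mm².
L = V/A = 241228.1/6.3794 = 37813.6 mm → 37.81 m.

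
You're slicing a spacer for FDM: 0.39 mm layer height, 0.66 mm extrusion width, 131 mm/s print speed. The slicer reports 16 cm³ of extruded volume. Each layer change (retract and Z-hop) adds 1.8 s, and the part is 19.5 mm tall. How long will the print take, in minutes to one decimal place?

9.4 minutes

Extrusion cross-section = 0.39 × 0.66, so 0.2574 mm².
Path length: 16000 mm³ / 0.2574 mm² → 62160.1 mm.
Print-move time = 62160.1 / 131 = 474.5 s.
Number of layers: 19.5 / 0.39 → 50 (rounded up).
Z-hop total: 50 × 1.8 → 90 s.
Altogether 474.5 + 90 = 564.5 s, i.e. 9.4 minutes.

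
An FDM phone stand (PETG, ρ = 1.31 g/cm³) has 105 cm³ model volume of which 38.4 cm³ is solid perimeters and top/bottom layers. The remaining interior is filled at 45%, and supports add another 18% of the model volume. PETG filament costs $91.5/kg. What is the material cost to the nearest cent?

Infill region: 105 − 38.4 → 66.6 cm³.
Deposited infill = 0.45 × 66.6 = 29.97 cm³.
Support = 0.18 × 105, so 18.9 cm³.
Total printed volume: 38.4 + 29.97 + 18.9 → 87.27 cm³.
Mass = 87.27 × 1.31 = 114.3237 g.
At $91.5/kg: 114.3237/1000 × 91.5 = $10.46.

$10.46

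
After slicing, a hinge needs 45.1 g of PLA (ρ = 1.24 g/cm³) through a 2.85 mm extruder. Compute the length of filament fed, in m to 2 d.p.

Extruded volume: 45.1/1.24 = 36.371 cm³ (36371 mm³).
Cross-section of 2.85 mm filament: π·(2.85/2)² = 6.3794 mm².
Length = 36371 / 6.3794 = 5701.32 mm = 5.70 m.

5.70 m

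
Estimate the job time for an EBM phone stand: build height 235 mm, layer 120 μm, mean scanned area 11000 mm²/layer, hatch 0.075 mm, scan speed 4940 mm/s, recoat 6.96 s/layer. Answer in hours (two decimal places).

Layer count = ceil(235 / 0.12) = 1959.
Scan path per layer = 11000 / 0.075, so 146666.7 mm.
Scan time per layer = 146666.7 / 4940 = 29.6896 s.
Layer cycle = 29.6896 + 6.96, so 36.6496 s.
Total: 1959 × 36.6496 s = 71796.5664 s → 19.94 hours.

19.94 hours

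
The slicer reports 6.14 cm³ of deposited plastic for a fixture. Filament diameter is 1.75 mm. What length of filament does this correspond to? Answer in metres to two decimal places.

2.55 m

Cross-section of 1.75 mm filament: π·(1.75/2)² = 2.4053 mm².
Length = 6.14 cm³ / 2.4053 mm² = 6140 / 2.4053 = 2552.7 mm = 2.55 m.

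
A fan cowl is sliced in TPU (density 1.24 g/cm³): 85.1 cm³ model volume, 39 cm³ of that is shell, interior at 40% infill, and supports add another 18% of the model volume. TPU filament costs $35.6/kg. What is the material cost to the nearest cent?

Interior volume: 85.1 − 39 → 46.1 cm³.
Infill deposited = 0.40 × 46.1 = 18.44 cm³.
Support = 0.18 × 85.1, so 15.318 cm³.
Total printed volume: 39 + 18.44 + 15.318 → 72.758 cm³.
Mass: 72.758 × 1.24 → 90.21992 g.
Cost = 90.21992 g / 1000 × $35.6/kg = $3.21.

$3.21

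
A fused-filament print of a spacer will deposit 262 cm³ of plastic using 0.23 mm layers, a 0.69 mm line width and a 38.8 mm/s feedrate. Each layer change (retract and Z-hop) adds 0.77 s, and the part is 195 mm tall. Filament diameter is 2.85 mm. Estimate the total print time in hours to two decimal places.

12.00 hours

Line area: 0.23 × 0.69 → 0.1587 mm².
Toolpath length = 262 cm³ / 0.1587 mm² = 262000 / 0.1587 = 1650913.7 mm.
Extrusion time: 1650913.7 / 38.8 → 42549.3 s.
Layers = ⌈195/0.23⌉ = 848.
Layer-change overhead = 848 × 0.77, so 652.96 s.
Altogether 42549.3 + 652.96 = 43202.26 s, i.e. 12.00 hours.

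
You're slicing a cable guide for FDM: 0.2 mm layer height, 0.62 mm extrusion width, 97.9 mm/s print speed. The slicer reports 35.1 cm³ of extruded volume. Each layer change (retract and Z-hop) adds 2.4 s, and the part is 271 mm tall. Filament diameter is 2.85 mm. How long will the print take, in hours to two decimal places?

Bead cross-section = 0.2 × 0.62, so 0.124 mm².
Path length: 35100 mm³ / 0.124 mm² → 283064.5 mm.
Extrusion time: 283064.5 / 97.9 → 2891.4 s.
Layers = ⌈271/0.2⌉ = 1355.
Non-print overhead: 1355 × 2.4 → 3252 s.
Altogether 2891.4 + 3252 = 6143.4 s, i.e. 1.71 hours.

1.71 hours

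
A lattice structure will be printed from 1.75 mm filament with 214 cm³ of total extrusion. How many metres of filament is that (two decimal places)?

Cross-section of 1.75 mm filament: π·(1.75/2)² = 2.4053 mm².
Length = 214 cm³ / 2.4053 mm² = 214000 / 2.4053 = 88970.19 mm = 88.97 m.

88.97 m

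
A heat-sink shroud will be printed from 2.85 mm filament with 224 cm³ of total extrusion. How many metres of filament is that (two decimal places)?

35.11 m

Filament cross-section = π × (2.85/2)² = 6.3794 mm².
Length = 224 cm³ / 6.3794 mm² = 224000 / 6.3794 = 35113.02 mm = 35.11 m.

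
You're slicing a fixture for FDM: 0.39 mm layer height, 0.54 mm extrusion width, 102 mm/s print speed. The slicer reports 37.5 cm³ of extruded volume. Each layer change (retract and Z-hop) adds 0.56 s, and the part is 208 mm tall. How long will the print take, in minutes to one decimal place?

34.1 minutes

Extrusion cross-section: 0.39 × 0.54 → 0.2106 mm².
Toolpath length = 37.5 cm³ / 0.2106 mm² = 37500 / 0.2106 = 178062.7 mm.
Extrusion time = 178062.7 / 102 = 1745.7 s.
Layer count = ceil(208 / 0.39) = 534.
Non-print overhead: 534 × 0.56 → 299.04 s.
Total = 1745.7 + 299.04 = 2044.74 s = 34.1 minutes.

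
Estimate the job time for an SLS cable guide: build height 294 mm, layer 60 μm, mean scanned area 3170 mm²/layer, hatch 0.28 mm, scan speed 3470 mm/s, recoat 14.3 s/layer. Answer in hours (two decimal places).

23.90 hours

Layers = ⌈294/0.06⌉ = 4900.
Hatch length per layer = 3170 / 0.28 = 11321.4 mm.
Laser time per layer: 11321.4 / 3470 → 3.2627 s.
Per-layer time: 3.2627 + 14.3 → 17.5627 s.
Total: 4900 × 17.5627 s = 86057.23 s → 23.90 hours.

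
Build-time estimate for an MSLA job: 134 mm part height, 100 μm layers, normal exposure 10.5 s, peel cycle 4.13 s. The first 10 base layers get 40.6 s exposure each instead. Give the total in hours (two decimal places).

Number of layers: 134 / 0.1 → 1340 (rounded up).
Bottom layers = 10 × (40.6 + 4.13), so 447.3 s.
Remaining layers = 1330 × (10.5 + 4.13) = 19457.9 s.
Sum: 447.3 + 19457.9 = 19905.2 s → 5.53 hours.

5.53 hours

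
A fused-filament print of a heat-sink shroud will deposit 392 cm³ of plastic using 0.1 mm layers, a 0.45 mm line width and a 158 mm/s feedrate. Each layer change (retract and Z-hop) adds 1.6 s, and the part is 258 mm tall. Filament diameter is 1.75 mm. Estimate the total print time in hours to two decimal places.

16.46 hours

Line area: 0.1 × 0.45 → 0.045 mm².
Total extruded path = 392000/0.045 = 8711111.1 mm.
Print-move time: 8711111.1 / 158 → 55133.6 s.
Number of layers: 258 / 0.1 → 2580 (rounded up).
Layer-change overhead: 2580 × 1.6 → 4128 s.
Total = 55133.6 + 4128 = 59261.6 s = 16.46 hours.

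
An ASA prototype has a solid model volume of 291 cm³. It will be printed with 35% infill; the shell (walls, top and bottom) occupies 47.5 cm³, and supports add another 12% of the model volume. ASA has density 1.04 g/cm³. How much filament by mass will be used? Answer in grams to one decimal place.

174.4 g

Volume inside the shell = 291 − 47.5 = 243.5 cm³.
Deposited infill: 0.35 × 243.5 → 85.225 cm³.
Support = 0.12 × 291, so 34.92 cm³.
Deposited volume = 47.5 + 85.225 + 34.92 = 167.645 cm³.
Mass = 167.645 × 1.04 = 174.3508 g.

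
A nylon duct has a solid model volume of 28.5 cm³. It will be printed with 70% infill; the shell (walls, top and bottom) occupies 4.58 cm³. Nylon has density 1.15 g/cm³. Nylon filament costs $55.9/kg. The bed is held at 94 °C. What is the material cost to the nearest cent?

Volume inside the shell: 28.5 − 4.58 → 23.92 cm³.
Deposited infill = 0.70 × 23.92 = 16.744 cm³.
Deposited volume = 4.58 + 16.744, so 21.324 cm³.
Mass = 21.324 × 1.15 = 24.5226 g.
Cost = 24.5226 g / 1000 × $55.9/kg = $1.37.

$1.37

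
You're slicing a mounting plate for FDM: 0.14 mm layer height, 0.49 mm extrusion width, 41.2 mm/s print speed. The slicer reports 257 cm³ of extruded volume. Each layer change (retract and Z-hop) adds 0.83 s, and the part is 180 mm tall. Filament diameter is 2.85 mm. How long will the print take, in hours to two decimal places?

Line area = 0.14 × 0.49, so 0.0686 mm².
Toolpath length = 257 cm³ / 0.0686 mm² = 257000 / 0.0686 = 3746355.7 mm.
Extrusion time = 3746355.7 / 41.2, so 90931 s.
Number of layers: 180 / 0.14 → 1286 (rounded up).
Layer-change overhead: 1286 × 0.83 → 1067.38 s.
Altogether 90931 + 1067.38 = 91998.38 s, i.e. 25.56 hours.

25.56 hours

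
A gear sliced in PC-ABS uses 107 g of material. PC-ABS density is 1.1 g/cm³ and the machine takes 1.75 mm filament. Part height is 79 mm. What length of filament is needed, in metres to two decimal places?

40.44 m

Extruded volume: 107/1.1 = 97.2727 cm³ (97272.7 mm³).
Filament cross-section = π × (1.75/2)² = 2.4053 mm².
L = V/A = 97272.7/2.4053 = 40440.98 mm → 40.44 m.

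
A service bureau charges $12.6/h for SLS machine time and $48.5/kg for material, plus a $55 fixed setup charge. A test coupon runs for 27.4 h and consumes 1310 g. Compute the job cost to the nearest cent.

$463.78

Machine-time cost = 12.6 × 27.4, so $345.24.
Material cost: 48.5 × 1310/1000 → $63.535.
Total = 345.24 + 63.535 + 55 = 463.775 ≈ $463.78.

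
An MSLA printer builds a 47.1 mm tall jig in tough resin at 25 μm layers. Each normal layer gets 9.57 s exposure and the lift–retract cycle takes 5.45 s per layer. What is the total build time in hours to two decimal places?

Layers = ⌈47.1/0.025⌉ = 1884.
Cycle time = 9.57 + 5.45, so 15.02 s.
Total = 1884 × 15.02 = 28297.68 s = 7.86 hours.

7.86 hours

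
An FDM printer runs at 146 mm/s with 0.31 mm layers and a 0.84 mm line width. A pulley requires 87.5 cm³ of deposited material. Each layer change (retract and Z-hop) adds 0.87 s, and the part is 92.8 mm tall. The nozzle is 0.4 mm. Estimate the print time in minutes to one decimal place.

Extrusion cross-section: 0.31 × 0.84 → 0.2604 mm².
Total extruded path = 87500/0.2604 = 336021.5 mm.
Extrusion time: 336021.5 / 146 → 2301.5 s.
Layer count = ceil(92.8 / 0.31) = 300.
Z-hop total: 300 × 0.87 → 261 s.
Altogether 2301.5 + 261 = 2562.5 s, i.e. 42.7 minutes.

42.7 minutes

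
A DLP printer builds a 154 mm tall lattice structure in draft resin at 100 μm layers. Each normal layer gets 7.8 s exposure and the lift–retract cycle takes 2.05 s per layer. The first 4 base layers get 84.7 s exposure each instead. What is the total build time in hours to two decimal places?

4.30 hours

Layers = ⌈154/0.1⌉ = 1540.
Bottom layers: 4 × (84.7 + 2.05) → 347 s.
Regular layers = 1536 × (7.8 + 2.05), so 15129.6 s.
Sum: 347 + 15129.6 = 15476.6 s → 4.30 hours.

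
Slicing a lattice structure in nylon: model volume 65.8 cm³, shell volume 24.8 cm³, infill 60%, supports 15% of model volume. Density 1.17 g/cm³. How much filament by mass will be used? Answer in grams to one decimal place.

69.3 g

Infill region = 65.8 − 24.8, so 41 cm³.
Infill volume = 0.60 × 41 = 24.6 cm³.
Support = 0.15 × 65.8 = 9.87 cm³.
Total extruded: 24.8 + 24.6 + 9.87 → 59.27 cm³.
Mass = 59.27 × 1.17 = 69.3459 g.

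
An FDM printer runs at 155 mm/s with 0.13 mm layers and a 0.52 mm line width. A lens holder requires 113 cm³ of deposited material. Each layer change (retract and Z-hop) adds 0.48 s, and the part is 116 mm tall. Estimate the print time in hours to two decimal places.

3.11 hours

Line area: 0.13 × 0.52 → 0.0676 mm².
Toolpath length = 113 cm³ / 0.0676 mm² = 113000 / 0.0676 = 1671597.6 mm.
Time extruding = 1671597.6 / 155, so 10784.5 s.
Layers = ⌈116/0.13⌉ = 893.
Z-hop total = 893 × 0.48, so 428.64 s.
Total = 10784.5 + 428.64 = 11213.14 s = 3.11 hours.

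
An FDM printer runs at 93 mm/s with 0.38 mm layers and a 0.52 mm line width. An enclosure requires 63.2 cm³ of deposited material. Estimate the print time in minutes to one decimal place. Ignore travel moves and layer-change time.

57.3 minutes

Extrusion cross-section = 0.38 × 0.52 = 0.1976 mm².
Path length: 63200 mm³ / 0.1976 mm² → 319838.1 mm.
Extrusion time = 319838.1 / 93 = 3439.1 s.
Converting: 3439.1 s = 57.3 minutes.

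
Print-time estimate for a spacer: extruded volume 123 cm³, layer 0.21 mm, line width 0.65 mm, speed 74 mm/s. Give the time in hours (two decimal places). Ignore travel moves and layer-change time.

3.38 hours

Line area = 0.21 × 0.65, so 0.1365 mm².
Total extruded path = 123000/0.1365 = 901098.9 mm.
Time extruding = 901098.9 / 74, so 12177 s.
In the requested units: 12177 s = 3.38 hours.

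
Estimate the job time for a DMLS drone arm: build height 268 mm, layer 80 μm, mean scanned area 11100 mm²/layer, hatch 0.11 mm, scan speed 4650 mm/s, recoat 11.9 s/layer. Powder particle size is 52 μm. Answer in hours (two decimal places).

Layers = ⌈268/0.08⌉ = 3350.
Hatch length per layer = 11100 / 0.11 = 100909.1 mm.
Scan time per layer = 100909.1 / 4650, so 21.7009 s.
Per-layer time: 21.7009 + 11.9 → 33.6009 s.
Total: 3350 × 33.6009 s = 112563.015 s → 31.27 hours.

31.27 hours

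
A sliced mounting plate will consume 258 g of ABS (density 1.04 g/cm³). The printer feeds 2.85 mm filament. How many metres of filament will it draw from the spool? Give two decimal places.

Extruded volume: 258/1.04 = 248.0769 cm³ (248076.9 mm³).
Filament cross-section = π × (2.85/2)² = 6.3794 mm².
Length = 248076.9 / 6.3794 = 38887.18 mm = 38.89 m.

38.89 m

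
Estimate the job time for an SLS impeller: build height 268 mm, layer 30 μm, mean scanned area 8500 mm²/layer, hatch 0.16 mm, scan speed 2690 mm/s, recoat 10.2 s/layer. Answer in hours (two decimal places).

Layers = ⌈268/0.03⌉ = 8934.
Hatch length per layer = 8500 / 0.16 = 53125 mm.
Scan time per layer = 53125 / 2690 = 19.7491 s.
Per-layer time = 19.7491 + 10.2, so 29.9491 s.
8934 layers × 29.9491 s/layer = 267565.2594 s, i.e. 74.32 hours.

74.32 hours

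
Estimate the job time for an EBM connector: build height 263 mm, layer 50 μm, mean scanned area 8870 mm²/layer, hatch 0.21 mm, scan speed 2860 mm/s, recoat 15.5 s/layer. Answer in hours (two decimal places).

44.23 hours

Layer count = ceil(263 / 0.05) = 5260.
Hatch length per layer: 8870 / 0.21 → 42238.1 mm.
Per-layer scan time = 42238.1 / 2860 = 14.7686 s.
Layer cycle = 14.7686 + 15.5 = 30.2686 s.
Total: 5260 × 30.2686 s = 159212.836 s → 44.23 hours.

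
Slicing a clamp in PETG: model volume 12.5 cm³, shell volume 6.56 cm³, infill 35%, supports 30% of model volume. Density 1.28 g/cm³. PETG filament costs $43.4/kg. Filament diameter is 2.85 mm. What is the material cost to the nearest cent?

$0.69

Infill region = 12.5 − 6.56, so 5.94 cm³.
Infill deposited: 0.35 × 5.94 → 2.079 cm³.
Support: 0.30 × 12.5 → 3.75 cm³.
Total extruded = 6.56 + 2.079 + 3.75 = 12.389 cm³.
Mass = 12.389 × 1.28, so 15.85792 g.
At $43.4/kg: 15.85792/1000 × 43.4 = $0.69.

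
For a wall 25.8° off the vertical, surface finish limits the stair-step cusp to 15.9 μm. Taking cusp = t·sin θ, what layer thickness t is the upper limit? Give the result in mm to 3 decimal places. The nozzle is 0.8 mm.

0.037 mm

Layer height = cusp / sin(25.8°) = 0.0159 / 0.4352 = 0.037 mm.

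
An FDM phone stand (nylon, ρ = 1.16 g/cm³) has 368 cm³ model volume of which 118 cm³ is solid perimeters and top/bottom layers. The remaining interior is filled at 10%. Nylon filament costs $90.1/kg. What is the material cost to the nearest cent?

$14.95

Interior volume = 368 − 118, so 250 cm³.
Infill volume: 0.10 × 250 → 25 cm³.
Total printed volume = 118 + 25, so 143 cm³.
Mass = 143 × 1.16, so 165.88 g.
At $90.1/kg: 165.88/1000 × 90.1 = $14.95.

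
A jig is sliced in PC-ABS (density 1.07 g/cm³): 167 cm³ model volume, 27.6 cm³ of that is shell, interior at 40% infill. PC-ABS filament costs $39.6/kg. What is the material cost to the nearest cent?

Volume inside the shell = 167 − 27.6 = 139.4 cm³.
Infill volume = 0.40 × 139.4 = 55.76 cm³.
Total extruded: 27.6 + 55.76 → 83.36 cm³.
Mass: 83.36 × 1.07 → 89.1952 g.
At $39.6/kg: 89.1952/1000 × 39.6 = $3.53.

$3.53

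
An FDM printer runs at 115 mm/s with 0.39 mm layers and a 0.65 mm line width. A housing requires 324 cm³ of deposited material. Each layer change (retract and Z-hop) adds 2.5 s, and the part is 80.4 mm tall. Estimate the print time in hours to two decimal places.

Extrusion cross-section: 0.39 × 0.65 → 0.2535 mm².
Toolpath length = 324 cm³ / 0.2535 mm² = 324000 / 0.2535 = 1278106.5 mm.
Print-move time = 1278106.5 / 115, so 11114 s.
Layers = ⌈80.4/0.39⌉ = 207.
Z-hop total = 207 × 2.5 = 517.5 s.
Total = 11114 + 517.5 = 11631.5 s = 3.23 hours.

3.23 hours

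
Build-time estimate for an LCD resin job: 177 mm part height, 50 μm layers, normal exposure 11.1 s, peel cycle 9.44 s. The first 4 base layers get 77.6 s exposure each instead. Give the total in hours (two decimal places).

Layers = ⌈177/0.05⌉ = 3540.
Burn-in layers: 4 × (77.6 + 9.44) → 348.16 s.
Regular layers = 3536 × (11.1 + 9.44), so 72629.44 s.
Sum: 348.16 + 72629.44 = 72977.6 s → 20.27 hours.

20.27 hours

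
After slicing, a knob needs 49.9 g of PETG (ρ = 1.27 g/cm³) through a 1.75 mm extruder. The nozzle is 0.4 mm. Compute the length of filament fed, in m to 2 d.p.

16.34 m

Extruded volume: 49.9/1.27 = 39.2913 cm³ (39291.3 mm³).
Cross-section of 1.75 mm filament: π·(1.75/2)² = 2.4053 mm².
L = V/A = 39291.3/2.4053 = 16335.3 mm → 16.34 m.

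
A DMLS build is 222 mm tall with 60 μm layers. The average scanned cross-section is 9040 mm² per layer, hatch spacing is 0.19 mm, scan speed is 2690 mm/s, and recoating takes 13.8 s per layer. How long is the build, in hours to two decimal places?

Layers = ⌈222/0.06⌉ = 3700.
Scan path per layer = 9040 / 0.19, so 47578.9 mm.
Scan time per layer: 47578.9 / 2690 → 17.6873 s.
Time per layer = 17.6873 + 13.8, so 31.4873 s.
Build time = 3700 × 31.4873 = 116503.01 s = 32.36 hours.

32.36 hours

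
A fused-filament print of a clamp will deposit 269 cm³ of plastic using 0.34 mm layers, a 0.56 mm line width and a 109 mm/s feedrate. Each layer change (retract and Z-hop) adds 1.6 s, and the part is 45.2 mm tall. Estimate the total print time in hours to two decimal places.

Extrusion cross-section = 0.34 × 0.56, so 0.1904 mm².
Total extruded path = 269000/0.1904 = 1412815.1 mm.
Extrusion time: 1412815.1 / 109 → 12961.6 s.
Number of layers: 45.2 / 0.34 → 133 (rounded up).
Non-print overhead = 133 × 1.6 = 212.8 s.
Total = 12961.6 + 212.8 = 13174.4 s = 3.66 hours.

3.66 hours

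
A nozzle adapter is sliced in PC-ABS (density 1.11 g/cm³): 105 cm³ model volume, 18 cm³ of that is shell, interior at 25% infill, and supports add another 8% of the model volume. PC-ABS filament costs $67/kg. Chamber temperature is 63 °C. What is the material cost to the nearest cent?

Infill region = 105 − 18 = 87 cm³.
Infill deposited = 0.25 × 87, so 21.75 cm³.
Support: 0.08 × 105 → 8.4 cm³.
Total extruded = 18 + 21.75 + 8.4, so 48.15 cm³.
Mass = 48.15 × 1.11, so 53.4465 g.
Cost = 53.4465 g / 1000 × $67/kg = $3.58.

$3.58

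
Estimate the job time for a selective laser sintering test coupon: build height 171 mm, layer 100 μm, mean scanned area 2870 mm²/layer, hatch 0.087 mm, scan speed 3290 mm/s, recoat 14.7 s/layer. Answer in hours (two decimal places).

Layers = ⌈171/0.1⌉ = 1710.
Per-layer scan distance: 2870 / 0.087 → 32988.5 mm.
Scan time per layer = 32988.5 / 3290, so 10.0269 s.
Per-layer time: 10.0269 + 14.7 → 24.7269 s.
Build time = 1710 × 24.7269 = 42282.999 s = 11.75 hours.

11.75 hours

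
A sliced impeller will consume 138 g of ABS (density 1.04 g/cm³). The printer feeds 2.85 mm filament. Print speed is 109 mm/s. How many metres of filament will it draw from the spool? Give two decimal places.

Extruded volume: 138/1.04 = 132.6923 cm³ (132692.3 mm³).
Filament cross-section = π × (2.85/2)² = 6.3794 mm².
Length = 132692.3 / 6.3794 = 20800.12 mm = 20.80 m.

20.80 m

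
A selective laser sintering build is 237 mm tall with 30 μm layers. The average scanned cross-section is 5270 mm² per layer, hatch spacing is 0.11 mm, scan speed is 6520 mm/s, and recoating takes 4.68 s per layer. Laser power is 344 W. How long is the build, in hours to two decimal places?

Layers = ⌈237/0.03⌉ = 7900.
Hatch length per layer = 5270 / 0.11 = 47909.1 mm.
Per-layer scan time = 47909.1 / 6520, so 7.348 s.
Per-layer time = 7.348 + 4.68 = 12.028 s.
Total: 7900 × 12.028 s = 95021.2 s → 26.39 hours.

26.39 hours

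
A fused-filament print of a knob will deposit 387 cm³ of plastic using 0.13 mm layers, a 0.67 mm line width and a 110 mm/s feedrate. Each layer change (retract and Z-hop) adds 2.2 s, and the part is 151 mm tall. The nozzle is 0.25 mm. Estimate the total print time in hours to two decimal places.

Extrusion cross-section = 0.13 × 0.67, so 0.0871 mm².
Toolpath length = 387 cm³ / 0.0871 mm² = 387000 / 0.0871 = 4443168.8 mm.
Print-move time: 4443168.8 / 110 → 40392.4 s.
Layer count = ceil(151 / 0.13) = 1162.
Layer-change overhead = 1162 × 2.2, so 2556.4 s.
Altogether 40392.4 + 2556.4 = 42948.8 s, i.e. 11.93 hours.

11.93 hours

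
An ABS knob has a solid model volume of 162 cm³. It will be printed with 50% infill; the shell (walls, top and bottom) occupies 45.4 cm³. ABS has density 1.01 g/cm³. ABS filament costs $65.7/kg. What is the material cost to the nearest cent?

$6.88

Infill region = 162 − 45.4 = 116.6 cm³.
Infill volume: 0.50 × 116.6 → 58.3 cm³.
Deposited volume: 45.4 + 58.3 → 103.7 cm³.
Mass = 103.7 × 1.01 = 104.737 g.
Cost = 104.737 g / 1000 × $65.7/kg = $6.88.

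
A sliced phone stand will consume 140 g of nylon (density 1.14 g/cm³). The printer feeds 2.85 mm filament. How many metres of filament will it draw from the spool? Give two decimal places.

Extruded volume: 140/1.14 = 122.807 cm³ (122807 mm³).
Filament cross-section = π × (2.85/2)² = 6.3794 mm².
L = V/A = 122807/6.3794 = 19250.56 mm → 19.25 m.

19.25 m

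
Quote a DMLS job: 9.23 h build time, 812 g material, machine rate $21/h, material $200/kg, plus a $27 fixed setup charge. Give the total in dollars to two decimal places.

$383.23

Machine cost = 21 × 9.23, so $193.83.
Material charge = 200 × 812/1000 = $162.40.
Total = 193.83 + 162.40 + 27 = $383.23.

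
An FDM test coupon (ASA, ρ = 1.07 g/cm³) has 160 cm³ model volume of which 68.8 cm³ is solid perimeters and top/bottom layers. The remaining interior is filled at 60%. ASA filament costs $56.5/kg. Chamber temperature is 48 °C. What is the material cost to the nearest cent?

$7.47

Volume inside the shell = 160 − 68.8, so 91.2 cm³.
Deposited infill: 0.60 × 91.2 → 54.72 cm³.
Total printed volume = 68.8 + 54.72, so 123.52 cm³.
Mass: 123.52 × 1.07 → 132.1664 g.
At $56.5/kg: 132.1664/1000 × 56.5 = $7.47.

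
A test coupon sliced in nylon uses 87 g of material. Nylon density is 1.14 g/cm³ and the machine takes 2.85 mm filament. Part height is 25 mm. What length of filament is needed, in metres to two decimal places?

11.96 m

Extruded volume: 87/1.14 = 76.3158 cm³ (76315.8 mm³).
Cross-section of 2.85 mm filament: π·(2.85/2)² = 6.3794 mm².
L = V/A = 76315.8/6.3794 = 11962.85 mm → 11.96 m.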